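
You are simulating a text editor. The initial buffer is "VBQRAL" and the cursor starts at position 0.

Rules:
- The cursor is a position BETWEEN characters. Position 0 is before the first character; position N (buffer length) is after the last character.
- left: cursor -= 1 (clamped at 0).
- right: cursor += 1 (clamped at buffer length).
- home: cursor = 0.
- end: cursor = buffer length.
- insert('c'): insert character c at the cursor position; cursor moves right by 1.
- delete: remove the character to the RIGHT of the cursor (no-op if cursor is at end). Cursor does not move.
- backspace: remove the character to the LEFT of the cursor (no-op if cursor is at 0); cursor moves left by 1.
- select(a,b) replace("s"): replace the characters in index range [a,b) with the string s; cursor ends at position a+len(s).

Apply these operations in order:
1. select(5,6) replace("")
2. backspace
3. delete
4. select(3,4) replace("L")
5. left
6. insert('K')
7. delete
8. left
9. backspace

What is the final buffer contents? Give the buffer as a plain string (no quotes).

After op 1 (select(5,6) replace("")): buf='VBQRA' cursor=5
After op 2 (backspace): buf='VBQR' cursor=4
After op 3 (delete): buf='VBQR' cursor=4
After op 4 (select(3,4) replace("L")): buf='VBQL' cursor=4
After op 5 (left): buf='VBQL' cursor=3
After op 6 (insert('K')): buf='VBQKL' cursor=4
After op 7 (delete): buf='VBQK' cursor=4
After op 8 (left): buf='VBQK' cursor=3
After op 9 (backspace): buf='VBK' cursor=2

Answer: VBK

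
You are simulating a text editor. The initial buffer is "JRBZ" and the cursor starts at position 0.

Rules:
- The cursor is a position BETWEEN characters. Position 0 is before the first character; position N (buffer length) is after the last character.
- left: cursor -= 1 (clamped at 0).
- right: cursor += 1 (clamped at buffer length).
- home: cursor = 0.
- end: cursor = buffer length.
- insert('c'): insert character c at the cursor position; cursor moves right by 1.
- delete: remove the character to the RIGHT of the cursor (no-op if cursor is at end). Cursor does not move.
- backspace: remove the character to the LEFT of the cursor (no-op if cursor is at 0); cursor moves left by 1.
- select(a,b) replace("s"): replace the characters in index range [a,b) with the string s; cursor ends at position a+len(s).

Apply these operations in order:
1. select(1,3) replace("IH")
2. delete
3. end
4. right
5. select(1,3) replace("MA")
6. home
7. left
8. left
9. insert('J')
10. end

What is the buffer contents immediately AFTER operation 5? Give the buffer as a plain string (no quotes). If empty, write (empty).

After op 1 (select(1,3) replace("IH")): buf='JIHZ' cursor=3
After op 2 (delete): buf='JIH' cursor=3
After op 3 (end): buf='JIH' cursor=3
After op 4 (right): buf='JIH' cursor=3
After op 5 (select(1,3) replace("MA")): buf='JMA' cursor=3

Answer: JMA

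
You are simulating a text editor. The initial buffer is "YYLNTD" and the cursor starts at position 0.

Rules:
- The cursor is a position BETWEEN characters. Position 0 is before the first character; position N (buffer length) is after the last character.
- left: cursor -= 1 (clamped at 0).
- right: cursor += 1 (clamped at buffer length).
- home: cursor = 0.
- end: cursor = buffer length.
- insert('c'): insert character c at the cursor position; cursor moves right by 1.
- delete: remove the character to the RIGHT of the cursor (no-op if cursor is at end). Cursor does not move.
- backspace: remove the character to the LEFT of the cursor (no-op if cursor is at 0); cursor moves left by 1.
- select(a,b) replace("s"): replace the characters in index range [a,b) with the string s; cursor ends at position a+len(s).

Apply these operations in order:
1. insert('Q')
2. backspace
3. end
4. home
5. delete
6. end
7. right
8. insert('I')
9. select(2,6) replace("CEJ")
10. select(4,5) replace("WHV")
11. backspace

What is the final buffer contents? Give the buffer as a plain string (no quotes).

Answer: YLCEWH

Derivation:
After op 1 (insert('Q')): buf='QYYLNTD' cursor=1
After op 2 (backspace): buf='YYLNTD' cursor=0
After op 3 (end): buf='YYLNTD' cursor=6
After op 4 (home): buf='YYLNTD' cursor=0
After op 5 (delete): buf='YLNTD' cursor=0
After op 6 (end): buf='YLNTD' cursor=5
After op 7 (right): buf='YLNTD' cursor=5
After op 8 (insert('I')): buf='YLNTDI' cursor=6
After op 9 (select(2,6) replace("CEJ")): buf='YLCEJ' cursor=5
After op 10 (select(4,5) replace("WHV")): buf='YLCEWHV' cursor=7
After op 11 (backspace): buf='YLCEWH' cursor=6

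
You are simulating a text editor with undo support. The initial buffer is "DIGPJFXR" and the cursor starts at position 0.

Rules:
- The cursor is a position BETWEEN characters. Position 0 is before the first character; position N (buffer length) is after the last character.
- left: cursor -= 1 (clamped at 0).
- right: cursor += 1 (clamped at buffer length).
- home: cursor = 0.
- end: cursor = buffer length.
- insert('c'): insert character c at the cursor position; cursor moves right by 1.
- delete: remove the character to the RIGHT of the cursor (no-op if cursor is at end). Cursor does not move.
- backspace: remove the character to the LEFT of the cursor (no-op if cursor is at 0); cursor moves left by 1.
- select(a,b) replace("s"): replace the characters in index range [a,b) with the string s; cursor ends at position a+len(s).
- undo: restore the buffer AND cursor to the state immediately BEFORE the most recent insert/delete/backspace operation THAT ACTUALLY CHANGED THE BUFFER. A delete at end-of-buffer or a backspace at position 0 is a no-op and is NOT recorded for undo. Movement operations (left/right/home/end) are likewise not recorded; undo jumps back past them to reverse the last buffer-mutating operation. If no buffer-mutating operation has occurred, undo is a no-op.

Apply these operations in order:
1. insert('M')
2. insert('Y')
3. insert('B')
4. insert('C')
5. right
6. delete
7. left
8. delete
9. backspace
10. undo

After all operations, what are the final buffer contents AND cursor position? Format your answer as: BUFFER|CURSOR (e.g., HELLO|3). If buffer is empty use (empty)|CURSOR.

Answer: MYBCGPJFXR|4

Derivation:
After op 1 (insert('M')): buf='MDIGPJFXR' cursor=1
After op 2 (insert('Y')): buf='MYDIGPJFXR' cursor=2
After op 3 (insert('B')): buf='MYBDIGPJFXR' cursor=3
After op 4 (insert('C')): buf='MYBCDIGPJFXR' cursor=4
After op 5 (right): buf='MYBCDIGPJFXR' cursor=5
After op 6 (delete): buf='MYBCDGPJFXR' cursor=5
After op 7 (left): buf='MYBCDGPJFXR' cursor=4
After op 8 (delete): buf='MYBCGPJFXR' cursor=4
After op 9 (backspace): buf='MYBGPJFXR' cursor=3
After op 10 (undo): buf='MYBCGPJFXR' cursor=4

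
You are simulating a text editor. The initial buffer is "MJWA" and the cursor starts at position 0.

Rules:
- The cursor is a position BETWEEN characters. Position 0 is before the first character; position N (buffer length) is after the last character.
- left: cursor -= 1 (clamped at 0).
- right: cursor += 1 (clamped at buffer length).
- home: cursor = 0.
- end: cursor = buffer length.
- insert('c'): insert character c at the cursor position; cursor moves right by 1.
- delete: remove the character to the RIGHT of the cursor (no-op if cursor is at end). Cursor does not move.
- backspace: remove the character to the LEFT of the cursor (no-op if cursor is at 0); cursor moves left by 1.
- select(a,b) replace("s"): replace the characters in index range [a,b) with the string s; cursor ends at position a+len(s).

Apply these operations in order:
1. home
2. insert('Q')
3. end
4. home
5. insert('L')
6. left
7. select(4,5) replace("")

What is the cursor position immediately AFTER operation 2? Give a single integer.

After op 1 (home): buf='MJWA' cursor=0
After op 2 (insert('Q')): buf='QMJWA' cursor=1

Answer: 1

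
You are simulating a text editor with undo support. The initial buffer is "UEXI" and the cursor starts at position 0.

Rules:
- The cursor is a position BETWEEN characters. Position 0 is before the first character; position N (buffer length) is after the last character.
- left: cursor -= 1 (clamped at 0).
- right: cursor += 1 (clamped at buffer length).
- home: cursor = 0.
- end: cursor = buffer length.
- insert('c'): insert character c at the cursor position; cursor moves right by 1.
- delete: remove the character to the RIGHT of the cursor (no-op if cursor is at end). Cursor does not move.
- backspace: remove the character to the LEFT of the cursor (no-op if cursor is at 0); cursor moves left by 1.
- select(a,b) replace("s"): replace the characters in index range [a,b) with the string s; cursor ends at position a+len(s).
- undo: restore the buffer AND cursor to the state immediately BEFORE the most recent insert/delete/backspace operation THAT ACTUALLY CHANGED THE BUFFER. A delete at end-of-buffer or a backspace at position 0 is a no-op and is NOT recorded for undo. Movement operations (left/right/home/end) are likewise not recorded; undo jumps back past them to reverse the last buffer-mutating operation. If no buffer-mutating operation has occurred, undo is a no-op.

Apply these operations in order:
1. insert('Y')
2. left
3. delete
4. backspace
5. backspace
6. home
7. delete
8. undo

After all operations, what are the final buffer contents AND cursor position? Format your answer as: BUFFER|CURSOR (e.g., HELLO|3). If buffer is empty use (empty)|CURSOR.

After op 1 (insert('Y')): buf='YUEXI' cursor=1
After op 2 (left): buf='YUEXI' cursor=0
After op 3 (delete): buf='UEXI' cursor=0
After op 4 (backspace): buf='UEXI' cursor=0
After op 5 (backspace): buf='UEXI' cursor=0
After op 6 (home): buf='UEXI' cursor=0
After op 7 (delete): buf='EXI' cursor=0
After op 8 (undo): buf='UEXI' cursor=0

Answer: UEXI|0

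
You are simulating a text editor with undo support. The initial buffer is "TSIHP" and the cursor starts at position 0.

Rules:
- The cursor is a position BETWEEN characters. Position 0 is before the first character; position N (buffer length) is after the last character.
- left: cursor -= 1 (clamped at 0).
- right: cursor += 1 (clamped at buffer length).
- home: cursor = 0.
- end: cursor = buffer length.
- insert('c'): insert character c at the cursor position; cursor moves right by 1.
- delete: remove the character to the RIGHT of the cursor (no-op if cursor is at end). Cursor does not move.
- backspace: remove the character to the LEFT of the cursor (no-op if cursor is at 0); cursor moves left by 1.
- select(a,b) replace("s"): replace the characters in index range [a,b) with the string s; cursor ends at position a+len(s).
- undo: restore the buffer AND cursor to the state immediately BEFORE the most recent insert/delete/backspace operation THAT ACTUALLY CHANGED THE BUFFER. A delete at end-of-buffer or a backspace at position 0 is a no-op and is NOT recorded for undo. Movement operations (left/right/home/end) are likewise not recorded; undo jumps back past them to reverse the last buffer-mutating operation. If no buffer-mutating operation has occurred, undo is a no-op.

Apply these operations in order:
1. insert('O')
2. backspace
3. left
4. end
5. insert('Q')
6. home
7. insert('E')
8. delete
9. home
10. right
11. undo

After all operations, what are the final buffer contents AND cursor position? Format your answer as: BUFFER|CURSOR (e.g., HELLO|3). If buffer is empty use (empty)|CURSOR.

Answer: ETSIHPQ|1

Derivation:
After op 1 (insert('O')): buf='OTSIHP' cursor=1
After op 2 (backspace): buf='TSIHP' cursor=0
After op 3 (left): buf='TSIHP' cursor=0
After op 4 (end): buf='TSIHP' cursor=5
After op 5 (insert('Q')): buf='TSIHPQ' cursor=6
After op 6 (home): buf='TSIHPQ' cursor=0
After op 7 (insert('E')): buf='ETSIHPQ' cursor=1
After op 8 (delete): buf='ESIHPQ' cursor=1
After op 9 (home): buf='ESIHPQ' cursor=0
After op 10 (right): buf='ESIHPQ' cursor=1
After op 11 (undo): buf='ETSIHPQ' cursor=1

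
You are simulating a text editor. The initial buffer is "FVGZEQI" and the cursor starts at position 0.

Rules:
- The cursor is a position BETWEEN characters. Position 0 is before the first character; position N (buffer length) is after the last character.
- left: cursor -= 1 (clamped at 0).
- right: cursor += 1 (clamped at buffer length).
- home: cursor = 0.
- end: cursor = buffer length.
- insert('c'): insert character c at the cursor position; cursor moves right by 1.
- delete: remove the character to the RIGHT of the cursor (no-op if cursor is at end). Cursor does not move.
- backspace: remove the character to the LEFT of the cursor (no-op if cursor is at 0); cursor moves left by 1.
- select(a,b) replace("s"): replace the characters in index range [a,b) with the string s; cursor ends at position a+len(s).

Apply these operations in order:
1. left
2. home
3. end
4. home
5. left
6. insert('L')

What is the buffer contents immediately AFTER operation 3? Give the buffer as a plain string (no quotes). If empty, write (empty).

Answer: FVGZEQI

Derivation:
After op 1 (left): buf='FVGZEQI' cursor=0
After op 2 (home): buf='FVGZEQI' cursor=0
After op 3 (end): buf='FVGZEQI' cursor=7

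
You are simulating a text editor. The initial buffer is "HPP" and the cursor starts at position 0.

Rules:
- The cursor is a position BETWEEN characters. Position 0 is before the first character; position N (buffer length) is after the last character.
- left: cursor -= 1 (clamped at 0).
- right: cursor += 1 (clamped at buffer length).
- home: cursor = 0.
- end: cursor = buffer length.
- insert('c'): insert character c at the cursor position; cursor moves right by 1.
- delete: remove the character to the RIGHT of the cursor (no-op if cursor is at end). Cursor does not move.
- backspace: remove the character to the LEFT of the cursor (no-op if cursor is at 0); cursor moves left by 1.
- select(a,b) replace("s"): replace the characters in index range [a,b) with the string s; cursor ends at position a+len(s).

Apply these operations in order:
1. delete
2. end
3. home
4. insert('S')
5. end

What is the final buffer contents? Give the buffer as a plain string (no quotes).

Answer: SPP

Derivation:
After op 1 (delete): buf='PP' cursor=0
After op 2 (end): buf='PP' cursor=2
After op 3 (home): buf='PP' cursor=0
After op 4 (insert('S')): buf='SPP' cursor=1
After op 5 (end): buf='SPP' cursor=3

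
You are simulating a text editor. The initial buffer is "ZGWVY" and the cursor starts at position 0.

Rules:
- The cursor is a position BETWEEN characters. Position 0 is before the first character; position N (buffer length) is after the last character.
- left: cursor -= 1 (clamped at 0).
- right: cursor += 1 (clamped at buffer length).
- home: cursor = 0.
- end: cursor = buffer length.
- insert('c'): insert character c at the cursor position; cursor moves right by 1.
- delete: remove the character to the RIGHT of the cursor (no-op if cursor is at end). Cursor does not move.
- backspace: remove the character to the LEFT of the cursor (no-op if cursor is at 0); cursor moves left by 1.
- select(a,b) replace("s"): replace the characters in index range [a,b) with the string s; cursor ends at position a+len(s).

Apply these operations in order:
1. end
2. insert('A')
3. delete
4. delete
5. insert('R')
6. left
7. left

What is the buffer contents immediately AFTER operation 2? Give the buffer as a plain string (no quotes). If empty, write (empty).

Answer: ZGWVYA

Derivation:
After op 1 (end): buf='ZGWVY' cursor=5
After op 2 (insert('A')): buf='ZGWVYA' cursor=6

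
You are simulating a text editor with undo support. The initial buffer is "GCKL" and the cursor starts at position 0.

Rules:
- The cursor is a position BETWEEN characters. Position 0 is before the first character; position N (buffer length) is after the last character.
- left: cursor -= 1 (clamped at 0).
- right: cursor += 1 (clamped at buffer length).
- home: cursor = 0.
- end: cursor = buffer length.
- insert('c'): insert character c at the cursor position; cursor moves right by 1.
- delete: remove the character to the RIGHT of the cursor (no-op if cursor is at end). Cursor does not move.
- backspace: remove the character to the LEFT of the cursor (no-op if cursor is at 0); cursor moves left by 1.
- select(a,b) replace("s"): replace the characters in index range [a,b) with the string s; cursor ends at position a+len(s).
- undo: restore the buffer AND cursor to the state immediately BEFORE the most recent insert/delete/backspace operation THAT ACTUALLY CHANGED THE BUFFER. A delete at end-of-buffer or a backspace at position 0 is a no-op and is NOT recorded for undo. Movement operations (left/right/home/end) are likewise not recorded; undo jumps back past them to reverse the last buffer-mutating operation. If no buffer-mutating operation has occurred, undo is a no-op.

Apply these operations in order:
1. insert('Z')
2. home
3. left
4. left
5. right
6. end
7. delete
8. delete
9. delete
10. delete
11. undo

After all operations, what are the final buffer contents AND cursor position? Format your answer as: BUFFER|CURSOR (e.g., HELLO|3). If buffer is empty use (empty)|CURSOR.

After op 1 (insert('Z')): buf='ZGCKL' cursor=1
After op 2 (home): buf='ZGCKL' cursor=0
After op 3 (left): buf='ZGCKL' cursor=0
After op 4 (left): buf='ZGCKL' cursor=0
After op 5 (right): buf='ZGCKL' cursor=1
After op 6 (end): buf='ZGCKL' cursor=5
After op 7 (delete): buf='ZGCKL' cursor=5
After op 8 (delete): buf='ZGCKL' cursor=5
After op 9 (delete): buf='ZGCKL' cursor=5
After op 10 (delete): buf='ZGCKL' cursor=5
After op 11 (undo): buf='GCKL' cursor=0

Answer: GCKL|0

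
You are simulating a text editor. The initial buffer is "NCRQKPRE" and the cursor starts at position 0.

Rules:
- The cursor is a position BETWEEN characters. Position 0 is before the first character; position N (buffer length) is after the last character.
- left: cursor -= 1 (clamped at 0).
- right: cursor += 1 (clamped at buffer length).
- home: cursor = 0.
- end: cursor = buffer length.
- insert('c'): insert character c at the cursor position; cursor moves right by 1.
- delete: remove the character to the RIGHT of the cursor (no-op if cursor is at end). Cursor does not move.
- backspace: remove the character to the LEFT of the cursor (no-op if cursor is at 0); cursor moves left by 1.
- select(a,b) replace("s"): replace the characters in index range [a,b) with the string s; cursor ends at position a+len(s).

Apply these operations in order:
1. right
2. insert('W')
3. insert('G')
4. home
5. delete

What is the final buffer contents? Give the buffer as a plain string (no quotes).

Answer: WGCRQKPRE

Derivation:
After op 1 (right): buf='NCRQKPRE' cursor=1
After op 2 (insert('W')): buf='NWCRQKPRE' cursor=2
After op 3 (insert('G')): buf='NWGCRQKPRE' cursor=3
After op 4 (home): buf='NWGCRQKPRE' cursor=0
After op 5 (delete): buf='WGCRQKPRE' cursor=0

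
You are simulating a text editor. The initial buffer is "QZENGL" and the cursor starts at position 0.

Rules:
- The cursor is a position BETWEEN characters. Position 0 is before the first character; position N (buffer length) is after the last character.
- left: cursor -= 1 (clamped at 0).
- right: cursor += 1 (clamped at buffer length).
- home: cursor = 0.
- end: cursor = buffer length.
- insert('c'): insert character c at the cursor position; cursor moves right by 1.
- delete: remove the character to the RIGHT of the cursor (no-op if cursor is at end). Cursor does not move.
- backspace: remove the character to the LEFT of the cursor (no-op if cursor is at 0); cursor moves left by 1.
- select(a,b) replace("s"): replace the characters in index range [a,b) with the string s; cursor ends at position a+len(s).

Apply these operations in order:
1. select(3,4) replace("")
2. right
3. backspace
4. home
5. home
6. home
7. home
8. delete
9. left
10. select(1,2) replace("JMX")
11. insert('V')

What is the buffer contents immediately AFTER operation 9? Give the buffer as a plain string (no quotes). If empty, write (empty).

After op 1 (select(3,4) replace("")): buf='QZEGL' cursor=3
After op 2 (right): buf='QZEGL' cursor=4
After op 3 (backspace): buf='QZEL' cursor=3
After op 4 (home): buf='QZEL' cursor=0
After op 5 (home): buf='QZEL' cursor=0
After op 6 (home): buf='QZEL' cursor=0
After op 7 (home): buf='QZEL' cursor=0
After op 8 (delete): buf='ZEL' cursor=0
After op 9 (left): buf='ZEL' cursor=0

Answer: ZEL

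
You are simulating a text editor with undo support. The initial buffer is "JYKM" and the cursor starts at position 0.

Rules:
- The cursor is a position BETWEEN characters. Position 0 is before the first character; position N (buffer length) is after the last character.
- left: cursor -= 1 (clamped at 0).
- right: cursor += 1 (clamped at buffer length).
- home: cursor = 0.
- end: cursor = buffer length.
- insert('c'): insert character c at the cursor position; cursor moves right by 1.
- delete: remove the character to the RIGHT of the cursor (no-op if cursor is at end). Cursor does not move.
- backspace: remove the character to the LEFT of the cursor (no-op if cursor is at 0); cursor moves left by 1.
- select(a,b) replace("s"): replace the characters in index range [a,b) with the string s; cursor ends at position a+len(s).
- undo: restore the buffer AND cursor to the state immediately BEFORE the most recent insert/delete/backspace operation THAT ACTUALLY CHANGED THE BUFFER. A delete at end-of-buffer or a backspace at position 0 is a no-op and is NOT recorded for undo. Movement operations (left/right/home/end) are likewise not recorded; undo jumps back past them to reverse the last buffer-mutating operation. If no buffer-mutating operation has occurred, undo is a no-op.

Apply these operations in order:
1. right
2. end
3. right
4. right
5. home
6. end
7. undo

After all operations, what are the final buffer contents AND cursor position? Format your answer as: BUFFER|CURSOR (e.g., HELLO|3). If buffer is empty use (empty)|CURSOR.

Answer: JYKM|4

Derivation:
After op 1 (right): buf='JYKM' cursor=1
After op 2 (end): buf='JYKM' cursor=4
After op 3 (right): buf='JYKM' cursor=4
After op 4 (right): buf='JYKM' cursor=4
After op 5 (home): buf='JYKM' cursor=0
After op 6 (end): buf='JYKM' cursor=4
After op 7 (undo): buf='JYKM' cursor=4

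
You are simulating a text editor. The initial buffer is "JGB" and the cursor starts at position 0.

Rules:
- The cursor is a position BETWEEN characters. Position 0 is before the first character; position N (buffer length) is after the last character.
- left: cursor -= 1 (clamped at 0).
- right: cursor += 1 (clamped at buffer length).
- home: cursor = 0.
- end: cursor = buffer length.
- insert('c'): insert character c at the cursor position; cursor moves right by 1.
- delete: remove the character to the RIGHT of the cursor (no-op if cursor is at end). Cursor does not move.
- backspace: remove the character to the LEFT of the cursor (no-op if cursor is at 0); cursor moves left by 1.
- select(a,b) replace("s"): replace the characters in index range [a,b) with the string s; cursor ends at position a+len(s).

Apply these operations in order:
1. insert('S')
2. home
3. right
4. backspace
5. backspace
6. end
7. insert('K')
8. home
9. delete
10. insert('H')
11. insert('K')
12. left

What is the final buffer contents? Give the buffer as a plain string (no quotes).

Answer: HKGBK

Derivation:
After op 1 (insert('S')): buf='SJGB' cursor=1
After op 2 (home): buf='SJGB' cursor=0
After op 3 (right): buf='SJGB' cursor=1
After op 4 (backspace): buf='JGB' cursor=0
After op 5 (backspace): buf='JGB' cursor=0
After op 6 (end): buf='JGB' cursor=3
After op 7 (insert('K')): buf='JGBK' cursor=4
After op 8 (home): buf='JGBK' cursor=0
After op 9 (delete): buf='GBK' cursor=0
After op 10 (insert('H')): buf='HGBK' cursor=1
After op 11 (insert('K')): buf='HKGBK' cursor=2
After op 12 (left): buf='HKGBK' cursor=1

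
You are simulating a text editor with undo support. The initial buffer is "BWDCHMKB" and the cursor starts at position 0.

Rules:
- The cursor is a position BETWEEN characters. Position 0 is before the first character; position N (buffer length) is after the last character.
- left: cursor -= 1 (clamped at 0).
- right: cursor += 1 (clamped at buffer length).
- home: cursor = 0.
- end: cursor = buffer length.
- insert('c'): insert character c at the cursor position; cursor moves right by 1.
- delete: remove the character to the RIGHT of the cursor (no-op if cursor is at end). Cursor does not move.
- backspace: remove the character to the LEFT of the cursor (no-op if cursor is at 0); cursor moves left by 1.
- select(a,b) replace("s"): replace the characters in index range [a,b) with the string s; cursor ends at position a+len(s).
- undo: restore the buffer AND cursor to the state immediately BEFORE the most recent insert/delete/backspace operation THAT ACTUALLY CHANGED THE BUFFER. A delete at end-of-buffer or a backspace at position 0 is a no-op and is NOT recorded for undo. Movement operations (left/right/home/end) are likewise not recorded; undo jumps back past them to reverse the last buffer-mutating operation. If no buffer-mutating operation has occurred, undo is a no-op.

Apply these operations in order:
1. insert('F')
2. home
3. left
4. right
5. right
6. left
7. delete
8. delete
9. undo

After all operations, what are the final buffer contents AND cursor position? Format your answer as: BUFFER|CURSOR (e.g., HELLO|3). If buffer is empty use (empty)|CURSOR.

Answer: FWDCHMKB|1

Derivation:
After op 1 (insert('F')): buf='FBWDCHMKB' cursor=1
After op 2 (home): buf='FBWDCHMKB' cursor=0
After op 3 (left): buf='FBWDCHMKB' cursor=0
After op 4 (right): buf='FBWDCHMKB' cursor=1
After op 5 (right): buf='FBWDCHMKB' cursor=2
After op 6 (left): buf='FBWDCHMKB' cursor=1
After op 7 (delete): buf='FWDCHMKB' cursor=1
After op 8 (delete): buf='FDCHMKB' cursor=1
After op 9 (undo): buf='FWDCHMKB' cursor=1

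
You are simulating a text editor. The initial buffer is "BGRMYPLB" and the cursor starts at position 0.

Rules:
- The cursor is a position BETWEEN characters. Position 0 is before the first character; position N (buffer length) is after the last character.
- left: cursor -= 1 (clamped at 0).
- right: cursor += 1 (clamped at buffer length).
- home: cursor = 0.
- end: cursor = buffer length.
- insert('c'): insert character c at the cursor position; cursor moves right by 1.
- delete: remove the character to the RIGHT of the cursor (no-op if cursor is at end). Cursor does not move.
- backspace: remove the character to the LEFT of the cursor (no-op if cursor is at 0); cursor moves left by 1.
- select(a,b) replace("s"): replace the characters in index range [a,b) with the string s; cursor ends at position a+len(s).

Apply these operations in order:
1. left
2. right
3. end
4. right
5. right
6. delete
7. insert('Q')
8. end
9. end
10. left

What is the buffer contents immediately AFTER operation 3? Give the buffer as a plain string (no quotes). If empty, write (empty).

After op 1 (left): buf='BGRMYPLB' cursor=0
After op 2 (right): buf='BGRMYPLB' cursor=1
After op 3 (end): buf='BGRMYPLB' cursor=8

Answer: BGRMYPLB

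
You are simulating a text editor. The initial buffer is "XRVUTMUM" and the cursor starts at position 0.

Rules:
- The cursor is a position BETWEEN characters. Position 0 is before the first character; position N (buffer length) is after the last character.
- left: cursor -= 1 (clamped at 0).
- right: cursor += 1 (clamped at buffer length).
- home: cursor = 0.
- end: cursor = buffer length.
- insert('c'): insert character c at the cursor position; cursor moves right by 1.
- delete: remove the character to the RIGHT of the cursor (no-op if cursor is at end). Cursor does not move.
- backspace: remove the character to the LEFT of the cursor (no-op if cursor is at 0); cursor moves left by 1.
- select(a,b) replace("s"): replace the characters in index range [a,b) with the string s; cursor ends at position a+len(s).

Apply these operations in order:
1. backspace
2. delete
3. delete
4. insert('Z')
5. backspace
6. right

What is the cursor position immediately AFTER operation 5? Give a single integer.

After op 1 (backspace): buf='XRVUTMUM' cursor=0
After op 2 (delete): buf='RVUTMUM' cursor=0
After op 3 (delete): buf='VUTMUM' cursor=0
After op 4 (insert('Z')): buf='ZVUTMUM' cursor=1
After op 5 (backspace): buf='VUTMUM' cursor=0

Answer: 0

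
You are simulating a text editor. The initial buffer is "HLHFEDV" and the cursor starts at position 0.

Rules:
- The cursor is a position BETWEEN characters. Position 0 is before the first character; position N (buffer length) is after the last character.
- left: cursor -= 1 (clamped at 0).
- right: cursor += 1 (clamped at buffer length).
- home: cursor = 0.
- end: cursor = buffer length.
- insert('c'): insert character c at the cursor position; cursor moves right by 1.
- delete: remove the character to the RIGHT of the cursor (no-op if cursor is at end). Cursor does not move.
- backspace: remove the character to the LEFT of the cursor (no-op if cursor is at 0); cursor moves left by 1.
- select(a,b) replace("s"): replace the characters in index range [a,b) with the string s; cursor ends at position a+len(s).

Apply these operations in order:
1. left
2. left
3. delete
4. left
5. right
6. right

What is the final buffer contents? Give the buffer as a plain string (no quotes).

After op 1 (left): buf='HLHFEDV' cursor=0
After op 2 (left): buf='HLHFEDV' cursor=0
After op 3 (delete): buf='LHFEDV' cursor=0
After op 4 (left): buf='LHFEDV' cursor=0
After op 5 (right): buf='LHFEDV' cursor=1
After op 6 (right): buf='LHFEDV' cursor=2

Answer: LHFEDV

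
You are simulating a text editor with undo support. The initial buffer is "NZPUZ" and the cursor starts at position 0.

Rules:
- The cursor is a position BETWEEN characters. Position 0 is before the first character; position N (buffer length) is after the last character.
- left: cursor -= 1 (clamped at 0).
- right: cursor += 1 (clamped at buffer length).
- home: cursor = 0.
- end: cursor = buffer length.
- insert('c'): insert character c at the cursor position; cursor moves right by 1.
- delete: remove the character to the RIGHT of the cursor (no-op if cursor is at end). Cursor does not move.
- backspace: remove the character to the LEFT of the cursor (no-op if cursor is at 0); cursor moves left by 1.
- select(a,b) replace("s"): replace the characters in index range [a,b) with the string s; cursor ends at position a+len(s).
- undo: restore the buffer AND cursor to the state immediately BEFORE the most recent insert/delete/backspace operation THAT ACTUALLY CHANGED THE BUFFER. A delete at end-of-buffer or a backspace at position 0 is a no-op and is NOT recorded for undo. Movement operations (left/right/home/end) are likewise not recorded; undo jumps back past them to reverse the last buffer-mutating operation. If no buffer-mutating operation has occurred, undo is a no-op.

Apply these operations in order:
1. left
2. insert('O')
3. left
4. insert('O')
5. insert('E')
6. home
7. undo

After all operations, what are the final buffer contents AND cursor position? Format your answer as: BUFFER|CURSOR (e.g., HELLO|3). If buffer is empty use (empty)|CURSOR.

Answer: OONZPUZ|1

Derivation:
After op 1 (left): buf='NZPUZ' cursor=0
After op 2 (insert('O')): buf='ONZPUZ' cursor=1
After op 3 (left): buf='ONZPUZ' cursor=0
After op 4 (insert('O')): buf='OONZPUZ' cursor=1
After op 5 (insert('E')): buf='OEONZPUZ' cursor=2
After op 6 (home): buf='OEONZPUZ' cursor=0
After op 7 (undo): buf='OONZPUZ' cursor=1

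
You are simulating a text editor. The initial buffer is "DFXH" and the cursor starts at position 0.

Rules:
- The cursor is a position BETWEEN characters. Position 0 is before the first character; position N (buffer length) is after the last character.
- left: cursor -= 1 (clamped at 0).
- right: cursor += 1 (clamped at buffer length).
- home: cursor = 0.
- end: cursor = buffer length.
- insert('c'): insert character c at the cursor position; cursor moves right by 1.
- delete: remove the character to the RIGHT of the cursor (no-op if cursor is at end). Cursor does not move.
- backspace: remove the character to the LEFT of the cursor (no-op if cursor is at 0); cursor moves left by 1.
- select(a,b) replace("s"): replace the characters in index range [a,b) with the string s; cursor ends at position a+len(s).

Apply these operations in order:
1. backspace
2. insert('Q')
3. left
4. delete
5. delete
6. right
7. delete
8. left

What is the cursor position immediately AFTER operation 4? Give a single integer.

Answer: 0

Derivation:
After op 1 (backspace): buf='DFXH' cursor=0
After op 2 (insert('Q')): buf='QDFXH' cursor=1
After op 3 (left): buf='QDFXH' cursor=0
After op 4 (delete): buf='DFXH' cursor=0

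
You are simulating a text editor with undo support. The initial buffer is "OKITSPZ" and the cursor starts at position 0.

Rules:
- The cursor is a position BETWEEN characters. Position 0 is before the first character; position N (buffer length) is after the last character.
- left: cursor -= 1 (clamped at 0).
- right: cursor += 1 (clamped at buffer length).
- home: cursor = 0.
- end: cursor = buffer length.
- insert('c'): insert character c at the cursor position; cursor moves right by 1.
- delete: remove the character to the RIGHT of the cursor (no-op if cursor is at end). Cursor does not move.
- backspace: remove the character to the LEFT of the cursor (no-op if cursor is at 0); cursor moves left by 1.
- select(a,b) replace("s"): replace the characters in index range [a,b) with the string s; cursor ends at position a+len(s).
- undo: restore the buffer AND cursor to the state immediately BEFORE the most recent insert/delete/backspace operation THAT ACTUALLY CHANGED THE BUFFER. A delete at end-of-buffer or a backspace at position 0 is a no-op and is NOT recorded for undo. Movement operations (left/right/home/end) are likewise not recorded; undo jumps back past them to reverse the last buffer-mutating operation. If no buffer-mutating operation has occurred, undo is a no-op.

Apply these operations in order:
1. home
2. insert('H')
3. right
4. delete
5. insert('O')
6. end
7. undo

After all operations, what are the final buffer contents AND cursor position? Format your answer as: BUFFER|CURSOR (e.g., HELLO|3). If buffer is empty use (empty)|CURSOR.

Answer: HOITSPZ|2

Derivation:
After op 1 (home): buf='OKITSPZ' cursor=0
After op 2 (insert('H')): buf='HOKITSPZ' cursor=1
After op 3 (right): buf='HOKITSPZ' cursor=2
After op 4 (delete): buf='HOITSPZ' cursor=2
After op 5 (insert('O')): buf='HOOITSPZ' cursor=3
After op 6 (end): buf='HOOITSPZ' cursor=8
After op 7 (undo): buf='HOITSPZ' cursor=2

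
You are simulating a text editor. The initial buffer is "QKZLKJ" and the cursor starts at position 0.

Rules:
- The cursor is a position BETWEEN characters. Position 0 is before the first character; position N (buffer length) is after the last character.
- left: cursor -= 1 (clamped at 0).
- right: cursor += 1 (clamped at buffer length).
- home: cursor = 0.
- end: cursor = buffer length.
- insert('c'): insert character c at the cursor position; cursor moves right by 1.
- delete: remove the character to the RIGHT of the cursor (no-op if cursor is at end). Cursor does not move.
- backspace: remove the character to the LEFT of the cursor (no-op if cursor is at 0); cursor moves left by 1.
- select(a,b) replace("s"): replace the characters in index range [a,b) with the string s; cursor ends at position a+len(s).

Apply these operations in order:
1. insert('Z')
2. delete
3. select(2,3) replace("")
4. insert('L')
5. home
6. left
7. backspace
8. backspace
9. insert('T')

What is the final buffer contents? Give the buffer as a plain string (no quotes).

After op 1 (insert('Z')): buf='ZQKZLKJ' cursor=1
After op 2 (delete): buf='ZKZLKJ' cursor=1
After op 3 (select(2,3) replace("")): buf='ZKLKJ' cursor=2
After op 4 (insert('L')): buf='ZKLLKJ' cursor=3
After op 5 (home): buf='ZKLLKJ' cursor=0
After op 6 (left): buf='ZKLLKJ' cursor=0
After op 7 (backspace): buf='ZKLLKJ' cursor=0
After op 8 (backspace): buf='ZKLLKJ' cursor=0
After op 9 (insert('T')): buf='TZKLLKJ' cursor=1

Answer: TZKLLKJ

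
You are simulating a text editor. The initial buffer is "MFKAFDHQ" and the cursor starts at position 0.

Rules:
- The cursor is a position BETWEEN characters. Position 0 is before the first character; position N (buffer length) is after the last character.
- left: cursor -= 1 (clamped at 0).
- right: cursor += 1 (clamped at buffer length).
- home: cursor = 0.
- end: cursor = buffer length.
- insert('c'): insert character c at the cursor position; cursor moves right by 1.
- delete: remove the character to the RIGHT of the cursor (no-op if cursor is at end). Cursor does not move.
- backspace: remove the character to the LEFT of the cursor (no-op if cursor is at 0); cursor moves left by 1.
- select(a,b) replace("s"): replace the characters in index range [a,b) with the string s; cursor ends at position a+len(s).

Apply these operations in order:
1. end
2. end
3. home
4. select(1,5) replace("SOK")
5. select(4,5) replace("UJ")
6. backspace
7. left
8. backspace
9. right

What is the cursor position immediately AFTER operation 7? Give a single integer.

Answer: 4

Derivation:
After op 1 (end): buf='MFKAFDHQ' cursor=8
After op 2 (end): buf='MFKAFDHQ' cursor=8
After op 3 (home): buf='MFKAFDHQ' cursor=0
After op 4 (select(1,5) replace("SOK")): buf='MSOKDHQ' cursor=4
After op 5 (select(4,5) replace("UJ")): buf='MSOKUJHQ' cursor=6
After op 6 (backspace): buf='MSOKUHQ' cursor=5
After op 7 (left): buf='MSOKUHQ' cursor=4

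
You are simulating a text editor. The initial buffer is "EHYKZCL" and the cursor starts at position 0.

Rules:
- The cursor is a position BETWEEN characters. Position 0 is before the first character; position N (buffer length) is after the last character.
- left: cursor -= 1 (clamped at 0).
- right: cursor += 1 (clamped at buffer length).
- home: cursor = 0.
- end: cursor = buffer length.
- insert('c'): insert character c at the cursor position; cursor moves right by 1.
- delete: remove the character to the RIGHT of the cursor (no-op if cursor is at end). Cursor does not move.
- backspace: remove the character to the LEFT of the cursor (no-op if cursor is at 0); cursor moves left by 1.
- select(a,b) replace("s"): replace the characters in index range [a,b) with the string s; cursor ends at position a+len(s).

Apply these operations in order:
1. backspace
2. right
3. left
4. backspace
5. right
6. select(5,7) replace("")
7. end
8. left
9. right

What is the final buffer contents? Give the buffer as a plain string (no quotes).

Answer: EHYKZ

Derivation:
After op 1 (backspace): buf='EHYKZCL' cursor=0
After op 2 (right): buf='EHYKZCL' cursor=1
After op 3 (left): buf='EHYKZCL' cursor=0
After op 4 (backspace): buf='EHYKZCL' cursor=0
After op 5 (right): buf='EHYKZCL' cursor=1
After op 6 (select(5,7) replace("")): buf='EHYKZ' cursor=5
After op 7 (end): buf='EHYKZ' cursor=5
After op 8 (left): buf='EHYKZ' cursor=4
After op 9 (right): buf='EHYKZ' cursor=5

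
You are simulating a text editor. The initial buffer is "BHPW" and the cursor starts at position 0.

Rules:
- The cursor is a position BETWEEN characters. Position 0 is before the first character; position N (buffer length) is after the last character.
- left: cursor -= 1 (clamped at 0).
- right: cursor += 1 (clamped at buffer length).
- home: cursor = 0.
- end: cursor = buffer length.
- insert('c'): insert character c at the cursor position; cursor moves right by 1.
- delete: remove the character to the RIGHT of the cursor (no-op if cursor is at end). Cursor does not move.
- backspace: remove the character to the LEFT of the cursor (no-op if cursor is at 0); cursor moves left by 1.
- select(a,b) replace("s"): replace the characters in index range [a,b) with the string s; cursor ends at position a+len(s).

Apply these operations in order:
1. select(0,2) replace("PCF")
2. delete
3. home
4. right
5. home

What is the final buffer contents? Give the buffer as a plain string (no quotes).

Answer: PCFW

Derivation:
After op 1 (select(0,2) replace("PCF")): buf='PCFPW' cursor=3
After op 2 (delete): buf='PCFW' cursor=3
After op 3 (home): buf='PCFW' cursor=0
After op 4 (right): buf='PCFW' cursor=1
After op 5 (home): buf='PCFW' cursor=0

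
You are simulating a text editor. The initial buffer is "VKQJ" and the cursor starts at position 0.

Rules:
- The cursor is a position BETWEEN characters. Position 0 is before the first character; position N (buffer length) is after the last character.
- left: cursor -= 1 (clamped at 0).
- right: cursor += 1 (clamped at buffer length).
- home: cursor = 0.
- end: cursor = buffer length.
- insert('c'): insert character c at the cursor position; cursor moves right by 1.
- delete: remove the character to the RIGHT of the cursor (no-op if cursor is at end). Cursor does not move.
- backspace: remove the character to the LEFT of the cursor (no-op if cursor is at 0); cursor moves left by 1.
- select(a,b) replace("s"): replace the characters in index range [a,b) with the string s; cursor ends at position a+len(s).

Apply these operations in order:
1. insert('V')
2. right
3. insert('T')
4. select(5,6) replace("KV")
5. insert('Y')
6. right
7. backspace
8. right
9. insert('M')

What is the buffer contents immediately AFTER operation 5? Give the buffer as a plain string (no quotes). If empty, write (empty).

After op 1 (insert('V')): buf='VVKQJ' cursor=1
After op 2 (right): buf='VVKQJ' cursor=2
After op 3 (insert('T')): buf='VVTKQJ' cursor=3
After op 4 (select(5,6) replace("KV")): buf='VVTKQKV' cursor=7
After op 5 (insert('Y')): buf='VVTKQKVY' cursor=8

Answer: VVTKQKVY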